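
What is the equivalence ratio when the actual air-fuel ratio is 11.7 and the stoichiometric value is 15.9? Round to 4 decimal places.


phi = AFR_stoich / AFR_actual
phi = 15.9 / 11.7 = 1.3590


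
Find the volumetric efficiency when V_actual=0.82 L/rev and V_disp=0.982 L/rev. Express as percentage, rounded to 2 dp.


eta_v = (V_actual / V_disp) * 100
Ratio = 0.82 / 0.982 = 0.8350
eta_v = 0.8350 * 100 = 83.50%


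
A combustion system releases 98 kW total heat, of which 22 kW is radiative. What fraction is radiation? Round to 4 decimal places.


f_rad = Q_rad / Q_total
f_rad = 22 / 98 = 0.2245


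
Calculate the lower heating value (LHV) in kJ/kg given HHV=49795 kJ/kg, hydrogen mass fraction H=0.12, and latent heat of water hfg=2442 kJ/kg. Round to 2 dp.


LHV = HHV - hfg * 9 * H
Water correction = 2442 * 9 * 0.12 = 2637.360 kJ/kg
LHV = 49795 - 2637.360 = 47157.64 kJ/kg


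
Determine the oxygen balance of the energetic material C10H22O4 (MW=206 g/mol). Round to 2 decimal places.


OB = -1600 * (2C + H/2 - O) / MW
Inner = 2*10 + 22/2 - 4 = 27.00
OB = -1600 * 27.00 / 206 = -209.71%


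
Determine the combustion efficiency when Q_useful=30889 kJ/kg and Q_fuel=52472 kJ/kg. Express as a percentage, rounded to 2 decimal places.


Efficiency = (Q_useful / Q_fuel) * 100
Efficiency = (30889 / 52472) * 100
Efficiency = 0.5887 * 100 = 58.87%


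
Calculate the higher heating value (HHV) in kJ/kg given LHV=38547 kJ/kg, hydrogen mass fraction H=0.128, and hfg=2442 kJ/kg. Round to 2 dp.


HHV = LHV + hfg * 9 * H
Water addition = 2442 * 9 * 0.128 = 2813.184 kJ/kg
HHV = 38547 + 2813.184 = 41360.18 kJ/kg


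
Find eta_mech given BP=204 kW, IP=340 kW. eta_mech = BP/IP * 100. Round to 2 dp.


eta_mech = (BP / IP) * 100
Ratio = 204 / 340 = 0.6000
eta_mech = 0.6000 * 100 = 60.00%


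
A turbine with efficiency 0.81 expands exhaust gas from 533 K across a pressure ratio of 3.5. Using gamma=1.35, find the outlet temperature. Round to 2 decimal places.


T_out = T_in * (1 - eta * (1 - PR^(-(gamma-1)/gamma)))
Exponent = -(1.35-1)/1.35 = -0.25925926
PR^exp = 3.5^(-0.25925926) = 0.72267881
Factor = 1 - 0.81*(1 - 0.72267881) = 0.77536984
T_out = 533 * 0.77536984 = 413.27 K


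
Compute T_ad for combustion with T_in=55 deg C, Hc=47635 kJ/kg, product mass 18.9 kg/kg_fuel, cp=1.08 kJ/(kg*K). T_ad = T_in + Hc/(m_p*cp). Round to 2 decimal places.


T_ad = T_in + Hc / (m_p * cp)
Denominator = 18.9 * 1.08 = 20.4120
Temperature rise = 47635 / 20.4120 = 2333.68 K
T_ad = 55 + 2333.68 = 2388.68 deg C


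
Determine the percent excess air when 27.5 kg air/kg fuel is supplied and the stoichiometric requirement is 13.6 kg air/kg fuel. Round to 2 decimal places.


Excess air = actual - stoichiometric = 27.5 - 13.6 = 13.90 kg/kg fuel
Excess air % = (excess / stoich) * 100 = (13.90 / 13.6) * 100 = 102.21%


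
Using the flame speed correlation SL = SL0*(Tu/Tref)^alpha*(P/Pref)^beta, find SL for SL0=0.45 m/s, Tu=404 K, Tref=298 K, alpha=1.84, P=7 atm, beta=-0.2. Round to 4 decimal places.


SL = SL0 * (Tu/Tref)^alpha * (P/Pref)^beta
T ratio = 404/298 = 1.35570470
(T ratio)^alpha = 1.35570470^1.84 = 1.750587
(P/Pref)^beta = 7^(-0.2) = 0.677611
SL = 0.45 * 1.750587 * 0.677611 = 0.5338 m/s


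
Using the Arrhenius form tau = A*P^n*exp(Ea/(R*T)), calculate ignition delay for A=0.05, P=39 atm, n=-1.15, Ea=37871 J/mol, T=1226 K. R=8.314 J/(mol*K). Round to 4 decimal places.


tau = A * P^n * exp(Ea/(R*T))
P^n = 39^(-1.15) = 0.01480048
Ea/(R*T) = 37871/(8.314*1226) = 3.715406
exp(Ea/(R*T)) = 41.075262
tau = 0.05 * 0.01480048 * 41.075262 = 0.0304 ms


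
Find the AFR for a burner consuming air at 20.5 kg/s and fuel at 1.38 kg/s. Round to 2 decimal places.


AFR = m_air / m_fuel
AFR = 20.5 / 1.38 = 14.86


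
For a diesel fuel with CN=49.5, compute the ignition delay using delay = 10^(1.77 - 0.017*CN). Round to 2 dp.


delay = 10^(1.77 - 0.017*CN)
Exponent = 1.77 - 0.017*49.5 = 0.9285
delay = 10^0.9285 = 8.48 ms


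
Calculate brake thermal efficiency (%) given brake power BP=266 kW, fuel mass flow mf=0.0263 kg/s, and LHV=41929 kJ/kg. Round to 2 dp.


eta_BTE = (BP / (mf * LHV)) * 100
Denominator = 0.0263 * 41929 = 1102.7327 kW
eta_BTE = (266 / 1102.7327) * 100 = 24.12%


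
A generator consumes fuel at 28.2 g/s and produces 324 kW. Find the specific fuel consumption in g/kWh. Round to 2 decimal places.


SFC = (mf / BP) * 3600
Rate = 28.2 / 324 = 0.087037 g/(s*kW)
SFC = 0.087037 * 3600 = 313.33 g/kWh


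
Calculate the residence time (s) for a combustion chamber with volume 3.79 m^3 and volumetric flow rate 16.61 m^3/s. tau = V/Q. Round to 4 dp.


tau = V / Q_flow
tau = 3.79 / 16.61 = 0.2282 s


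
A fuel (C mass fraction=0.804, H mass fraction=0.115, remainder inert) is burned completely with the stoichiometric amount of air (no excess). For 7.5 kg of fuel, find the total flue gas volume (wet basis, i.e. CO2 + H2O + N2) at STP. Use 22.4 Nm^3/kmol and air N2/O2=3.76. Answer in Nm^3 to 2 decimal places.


Per kg fuel: CO2 = (C/12 kmol)*22.4 = (0.804/12)*22.4 = 1.50080 Nm^3
Per kg fuel: H2O = (H/2 kmol)*22.4 = (0.115/2)*22.4 = 1.28800 Nm^3
O2 needed per kg fuel = C/12 + H/4 = 0.804/12 + 0.115/4 = 0.09575000 kmol
Per kg fuel: N2 = O2*3.76*22.4 = 0.09575000*3.76*22.4 = 8.06445 Nm^3
Total per kg = 1.50080 + 1.28800 + 8.06445 = 10.85325 Nm^3
Total = 10.85325 * 7.5 = 81.40 Nm^3


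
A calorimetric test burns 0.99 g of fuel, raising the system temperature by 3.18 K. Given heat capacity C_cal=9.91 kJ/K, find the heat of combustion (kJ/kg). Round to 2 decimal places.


Hc = C_cal * delta_T / m_fuel
Q_released = 9.91 * 3.18 = 31.5138 kJ
m_fuel = 0.99 g = 0.99/1000 kg = 0.000990 kg
Hc = 31.5138 / 0.000990 = 31832.12 kJ/kg


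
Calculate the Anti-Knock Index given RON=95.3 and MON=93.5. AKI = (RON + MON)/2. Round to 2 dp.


AKI = (RON + MON) / 2
AKI = (95.3 + 93.5) / 2
AKI = 188.8 / 2 = 94.40


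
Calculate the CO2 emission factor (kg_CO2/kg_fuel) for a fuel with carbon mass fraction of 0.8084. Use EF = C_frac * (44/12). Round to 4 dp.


EF = C_frac * (M_CO2 / M_C)
EF = 0.8084 * (44/12)
EF = 0.8084 * 3.666667 = 2.9641 kg_CO2/kg_fuel


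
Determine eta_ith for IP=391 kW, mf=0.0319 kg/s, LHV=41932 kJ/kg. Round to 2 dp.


eta_ith = (IP / (mf * LHV)) * 100
Denominator = 0.0319 * 41932 = 1337.6308 kW
eta_ith = (391 / 1337.6308) * 100 = 29.23%


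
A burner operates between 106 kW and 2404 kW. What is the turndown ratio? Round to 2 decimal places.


TDR = Q_max / Q_min
TDR = 2404 / 106 = 22.68


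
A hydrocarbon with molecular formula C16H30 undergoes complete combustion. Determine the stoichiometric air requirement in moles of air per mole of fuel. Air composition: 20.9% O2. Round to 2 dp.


Balanced combustion: C16H30 + 23.5 O2 -> 16 CO2 + 15 H2O
O2 needed = C + H/4 = 16 + 30/4 = 23.50 moles
Air moles = O2 / 0.209 = 23.50 / 0.209 = 112.44 moles air


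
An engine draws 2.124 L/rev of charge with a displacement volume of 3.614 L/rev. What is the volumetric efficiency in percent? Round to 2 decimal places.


eta_v = (V_actual / V_disp) * 100
Ratio = 2.124 / 3.614 = 0.5877
eta_v = 0.5877 * 100 = 58.77%


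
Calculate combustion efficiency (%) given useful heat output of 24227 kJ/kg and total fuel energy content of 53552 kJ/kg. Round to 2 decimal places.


Efficiency = (Q_useful / Q_fuel) * 100
Efficiency = (24227 / 53552) * 100
Efficiency = 0.4524 * 100 = 45.24%


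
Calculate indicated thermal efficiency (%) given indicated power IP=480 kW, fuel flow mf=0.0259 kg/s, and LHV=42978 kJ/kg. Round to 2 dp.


eta_ith = (IP / (mf * LHV)) * 100
Denominator = 0.0259 * 42978 = 1113.1302 kW
eta_ith = (480 / 1113.1302) * 100 = 43.12%


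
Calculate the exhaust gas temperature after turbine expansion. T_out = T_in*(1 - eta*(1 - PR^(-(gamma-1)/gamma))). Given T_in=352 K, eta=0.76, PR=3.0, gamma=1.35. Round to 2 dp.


T_out = T_in * (1 - eta * (1 - PR^(-(gamma-1)/gamma)))
Exponent = -(1.35-1)/1.35 = -0.25925926
PR^exp = 3.0^(-0.25925926) = 0.75214556
Factor = 1 - 0.76*(1 - 0.75214556) = 0.81163063
T_out = 352 * 0.81163063 = 285.69 K


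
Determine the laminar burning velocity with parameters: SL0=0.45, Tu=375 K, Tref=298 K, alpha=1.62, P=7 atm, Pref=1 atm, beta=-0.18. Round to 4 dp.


SL = SL0 * (Tu/Tref)^alpha * (P/Pref)^beta
T ratio = 375/298 = 1.25838926
(T ratio)^alpha = 1.25838926^1.62 = 1.451110
(P/Pref)^beta = 7^(-0.18) = 0.704502
SL = 0.45 * 1.451110 * 0.704502 = 0.4600 m/s


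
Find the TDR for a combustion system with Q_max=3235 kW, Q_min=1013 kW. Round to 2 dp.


TDR = Q_max / Q_min
TDR = 3235 / 1013 = 3.19


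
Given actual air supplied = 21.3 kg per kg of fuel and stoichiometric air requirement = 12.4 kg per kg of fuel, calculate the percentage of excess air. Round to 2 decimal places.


Excess air = actual - stoichiometric = 21.3 - 12.4 = 8.90 kg/kg fuel
Excess air % = (excess / stoich) * 100 = (8.90 / 12.4) * 100 = 71.77%


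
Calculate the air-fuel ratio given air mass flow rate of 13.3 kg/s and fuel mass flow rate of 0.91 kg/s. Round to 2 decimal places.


AFR = m_air / m_fuel
AFR = 13.3 / 0.91 = 14.62


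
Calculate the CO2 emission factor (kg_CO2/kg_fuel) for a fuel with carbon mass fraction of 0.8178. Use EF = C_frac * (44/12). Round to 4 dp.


EF = C_frac * (M_CO2 / M_C)
EF = 0.8178 * (44/12)
EF = 0.8178 * 3.666667 = 2.9986 kg_CO2/kg_fuel


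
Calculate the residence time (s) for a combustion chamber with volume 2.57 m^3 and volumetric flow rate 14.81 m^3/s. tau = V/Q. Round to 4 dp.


tau = V / Q_flow
tau = 2.57 / 14.81 = 0.1735 s


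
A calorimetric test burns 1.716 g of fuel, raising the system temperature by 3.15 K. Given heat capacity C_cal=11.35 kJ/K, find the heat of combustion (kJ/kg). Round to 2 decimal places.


Hc = C_cal * delta_T / m_fuel
Q_released = 11.35 * 3.15 = 35.7525 kJ
m_fuel = 1.716 g = 1.716/1000 kg = 0.001716 kg
Hc = 35.7525 / 0.001716 = 20834.79 kJ/kg


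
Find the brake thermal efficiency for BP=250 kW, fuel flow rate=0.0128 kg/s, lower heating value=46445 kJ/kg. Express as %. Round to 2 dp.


eta_BTE = (BP / (mf * LHV)) * 100
Denominator = 0.0128 * 46445 = 594.4960 kW
eta_BTE = (250 / 594.4960) * 100 = 42.05%


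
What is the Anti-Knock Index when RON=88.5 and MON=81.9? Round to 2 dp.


AKI = (RON + MON) / 2
AKI = (88.5 + 81.9) / 2
AKI = 170.4 / 2 = 85.20


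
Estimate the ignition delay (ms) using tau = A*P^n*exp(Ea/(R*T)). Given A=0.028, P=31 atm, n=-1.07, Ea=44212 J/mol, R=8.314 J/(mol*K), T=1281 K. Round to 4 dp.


tau = A * P^n * exp(Ea/(R*T))
P^n = 31^(-1.07) = 0.02536547
Ea/(R*T) = 44212/(8.314*1281) = 4.151270
exp(Ea/(R*T)) = 63.514631
tau = 0.028 * 0.02536547 * 63.514631 = 0.0451 ms


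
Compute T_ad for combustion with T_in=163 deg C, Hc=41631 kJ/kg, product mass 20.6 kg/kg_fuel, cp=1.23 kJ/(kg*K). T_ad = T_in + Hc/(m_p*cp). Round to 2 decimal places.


T_ad = T_in + Hc / (m_p * cp)
Denominator = 20.6 * 1.23 = 25.3380
Temperature rise = 41631 / 25.3380 = 1643.03 K
T_ad = 163 + 1643.03 = 1806.03 deg C


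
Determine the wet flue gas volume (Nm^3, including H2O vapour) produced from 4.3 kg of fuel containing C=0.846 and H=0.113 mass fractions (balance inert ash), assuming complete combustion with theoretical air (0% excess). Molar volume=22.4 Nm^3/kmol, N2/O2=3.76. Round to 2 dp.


Per kg fuel: CO2 = (C/12 kmol)*22.4 = (0.846/12)*22.4 = 1.57920 Nm^3
Per kg fuel: H2O = (H/2 kmol)*22.4 = (0.113/2)*22.4 = 1.26560 Nm^3
O2 needed per kg fuel = C/12 + H/4 = 0.846/12 + 0.113/4 = 0.09875000 kmol
Per kg fuel: N2 = O2*3.76*22.4 = 0.09875000*3.76*22.4 = 8.31712 Nm^3
Total per kg = 1.57920 + 1.26560 + 8.31712 = 11.16192 Nm^3
Total = 11.16192 * 4.3 = 48.00 Nm^3


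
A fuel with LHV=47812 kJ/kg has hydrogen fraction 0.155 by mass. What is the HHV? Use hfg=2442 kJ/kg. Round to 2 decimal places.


HHV = LHV + hfg * 9 * H
Water addition = 2442 * 9 * 0.155 = 3406.590 kJ/kg
HHV = 47812 + 3406.590 = 51218.59 kJ/kg


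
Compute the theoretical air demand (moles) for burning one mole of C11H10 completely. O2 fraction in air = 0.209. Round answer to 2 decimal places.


Balanced combustion: C11H10 + 13.5 O2 -> 11 CO2 + 5 H2O
O2 needed = C + H/4 = 11 + 10/4 = 13.50 moles
Air moles = O2 / 0.209 = 13.50 / 0.209 = 64.59 moles air


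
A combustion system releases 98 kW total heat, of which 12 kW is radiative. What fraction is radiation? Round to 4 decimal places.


f_rad = Q_rad / Q_total
f_rad = 12 / 98 = 0.1224


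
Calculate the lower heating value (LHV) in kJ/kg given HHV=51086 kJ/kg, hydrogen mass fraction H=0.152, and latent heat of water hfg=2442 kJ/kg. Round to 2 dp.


LHV = HHV - hfg * 9 * H
Water correction = 2442 * 9 * 0.152 = 3340.656 kJ/kg
LHV = 51086 - 3340.656 = 47745.34 kJ/kg


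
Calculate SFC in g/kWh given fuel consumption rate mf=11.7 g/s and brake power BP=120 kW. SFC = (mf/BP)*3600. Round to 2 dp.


SFC = (mf / BP) * 3600
Rate = 11.7 / 120 = 0.097500 g/(s*kW)
SFC = 0.097500 * 3600 = 351.00 g/kWh


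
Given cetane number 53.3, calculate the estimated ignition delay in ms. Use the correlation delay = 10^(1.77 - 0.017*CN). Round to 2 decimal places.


delay = 10^(1.77 - 0.017*CN)
Exponent = 1.77 - 0.017*53.3 = 0.8639
delay = 10^0.8639 = 7.31 ms


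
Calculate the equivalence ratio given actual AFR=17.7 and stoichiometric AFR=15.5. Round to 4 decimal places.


phi = AFR_stoich / AFR_actual
phi = 15.5 / 17.7 = 0.8757


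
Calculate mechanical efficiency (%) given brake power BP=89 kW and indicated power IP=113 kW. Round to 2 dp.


eta_mech = (BP / IP) * 100
Ratio = 89 / 113 = 0.7876
eta_mech = 0.7876 * 100 = 78.76%


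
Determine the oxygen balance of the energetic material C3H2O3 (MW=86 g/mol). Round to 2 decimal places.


OB = -1600 * (2C + H/2 - O) / MW
Inner = 2*3 + 2/2 - 3 = 4.00
OB = -1600 * 4.00 / 86 = -74.42%


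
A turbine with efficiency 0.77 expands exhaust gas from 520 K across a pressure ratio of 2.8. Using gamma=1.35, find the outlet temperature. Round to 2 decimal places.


T_out = T_in * (1 - eta * (1 - PR^(-(gamma-1)/gamma)))
Exponent = -(1.35-1)/1.35 = -0.25925926
PR^exp = 2.8^(-0.25925926) = 0.76572026
Factor = 1 - 0.77*(1 - 0.76572026) = 0.81960460
T_out = 520 * 0.81960460 = 426.19 K


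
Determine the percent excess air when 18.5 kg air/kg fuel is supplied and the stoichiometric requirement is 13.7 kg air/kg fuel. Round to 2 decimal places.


Excess air = actual - stoichiometric = 18.5 - 13.7 = 4.80 kg/kg fuel
Excess air % = (excess / stoich) * 100 = (4.80 / 13.7) * 100 = 35.04%


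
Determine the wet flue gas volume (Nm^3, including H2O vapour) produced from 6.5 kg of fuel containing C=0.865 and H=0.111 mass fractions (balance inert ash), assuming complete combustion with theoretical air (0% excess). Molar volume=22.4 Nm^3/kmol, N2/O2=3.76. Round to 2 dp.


Per kg fuel: CO2 = (C/12 kmol)*22.4 = (0.865/12)*22.4 = 1.61467 Nm^3
Per kg fuel: H2O = (H/2 kmol)*22.4 = (0.111/2)*22.4 = 1.24320 Nm^3
O2 needed per kg fuel = C/12 + H/4 = 0.865/12 + 0.111/4 = 0.09983333 kmol
Per kg fuel: N2 = O2*3.76*22.4 = 0.09983333*3.76*22.4 = 8.40836 Nm^3
Total per kg = 1.61467 + 1.24320 + 8.40836 = 11.26623 Nm^3
Total = 11.26623 * 6.5 = 73.23 Nm^3


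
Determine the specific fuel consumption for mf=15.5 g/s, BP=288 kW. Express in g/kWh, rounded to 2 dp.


SFC = (mf / BP) * 3600
Rate = 15.5 / 288 = 0.053819 g/(s*kW)
SFC = 0.053819 * 3600 = 193.75 g/kWh


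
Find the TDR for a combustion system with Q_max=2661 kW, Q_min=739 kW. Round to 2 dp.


TDR = Q_max / Q_min
TDR = 2661 / 739 = 3.60


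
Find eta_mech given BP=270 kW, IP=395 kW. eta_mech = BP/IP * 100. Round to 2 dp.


eta_mech = (BP / IP) * 100
Ratio = 270 / 395 = 0.6835
eta_mech = 0.6835 * 100 = 68.35%


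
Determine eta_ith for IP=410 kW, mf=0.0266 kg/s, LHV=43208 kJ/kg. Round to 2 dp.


eta_ith = (IP / (mf * LHV)) * 100
Denominator = 0.0266 * 43208 = 1149.3328 kW
eta_ith = (410 / 1149.3328) * 100 = 35.67%


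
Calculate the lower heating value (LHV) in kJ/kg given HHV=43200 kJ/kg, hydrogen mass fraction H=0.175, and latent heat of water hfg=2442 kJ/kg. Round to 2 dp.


LHV = HHV - hfg * 9 * H
Water correction = 2442 * 9 * 0.175 = 3846.150 kJ/kg
LHV = 43200 - 3846.150 = 39353.85 kJ/kg


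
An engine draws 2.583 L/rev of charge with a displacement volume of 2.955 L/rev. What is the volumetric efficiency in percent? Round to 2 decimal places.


eta_v = (V_actual / V_disp) * 100
Ratio = 2.583 / 2.955 = 0.8741
eta_v = 0.8741 * 100 = 87.41%


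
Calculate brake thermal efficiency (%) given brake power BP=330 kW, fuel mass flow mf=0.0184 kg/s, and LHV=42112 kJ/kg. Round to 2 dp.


eta_BTE = (BP / (mf * LHV)) * 100
Denominator = 0.0184 * 42112 = 774.8608 kW
eta_BTE = (330 / 774.8608) * 100 = 42.59%


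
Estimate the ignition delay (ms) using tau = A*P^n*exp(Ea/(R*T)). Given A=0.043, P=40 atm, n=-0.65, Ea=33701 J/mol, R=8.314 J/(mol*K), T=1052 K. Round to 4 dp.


tau = A * P^n * exp(Ea/(R*T))
P^n = 40^(-0.65) = 0.09092033
Ea/(R*T) = 33701/(8.314*1052) = 3.853160
exp(Ea/(R*T)) = 47.141790
tau = 0.043 * 0.09092033 * 47.141790 = 0.1843 ms


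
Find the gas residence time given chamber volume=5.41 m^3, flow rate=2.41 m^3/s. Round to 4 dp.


tau = V / Q_flow
tau = 5.41 / 2.41 = 2.2448 s


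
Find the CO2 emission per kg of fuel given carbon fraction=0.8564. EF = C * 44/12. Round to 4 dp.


EF = C_frac * (M_CO2 / M_C)
EF = 0.8564 * (44/12)
EF = 0.8564 * 3.666667 = 3.1401 kg_CO2/kg_fuel


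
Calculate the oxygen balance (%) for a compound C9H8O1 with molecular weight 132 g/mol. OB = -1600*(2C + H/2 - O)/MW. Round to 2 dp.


OB = -1600 * (2C + H/2 - O) / MW
Inner = 2*9 + 8/2 - 1 = 21.00
OB = -1600 * 21.00 / 132 = -254.55%


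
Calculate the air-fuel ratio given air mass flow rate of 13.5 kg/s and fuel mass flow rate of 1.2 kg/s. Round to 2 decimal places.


AFR = m_air / m_fuel
AFR = 13.5 / 1.2 = 11.25


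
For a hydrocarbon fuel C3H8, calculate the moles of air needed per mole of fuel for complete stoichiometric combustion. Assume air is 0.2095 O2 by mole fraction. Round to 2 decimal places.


Balanced combustion: C3H8 + 5 O2 -> 3 CO2 + 4 H2O
O2 needed = C + H/4 = 3 + 8/4 = 5.00 moles
Air moles = O2 / 0.2095 = 5.00 / 0.2095 = 23.87 moles air


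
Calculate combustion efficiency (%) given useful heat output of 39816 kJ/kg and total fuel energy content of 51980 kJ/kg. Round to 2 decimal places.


Efficiency = (Q_useful / Q_fuel) * 100
Efficiency = (39816 / 51980) * 100
Efficiency = 0.7660 * 100 = 76.60%


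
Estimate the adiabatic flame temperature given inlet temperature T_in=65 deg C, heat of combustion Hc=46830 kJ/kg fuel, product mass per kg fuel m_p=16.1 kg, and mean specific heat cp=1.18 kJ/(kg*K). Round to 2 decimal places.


T_ad = T_in + Hc / (m_p * cp)
Denominator = 16.1 * 1.18 = 18.9980
Temperature rise = 46830 / 18.9980 = 2465.00 K
T_ad = 65 + 2465.00 = 2530.00 deg C


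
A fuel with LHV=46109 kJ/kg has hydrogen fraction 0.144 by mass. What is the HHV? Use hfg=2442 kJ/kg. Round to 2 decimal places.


HHV = LHV + hfg * 9 * H
Water addition = 2442 * 9 * 0.144 = 3164.832 kJ/kg
HHV = 46109 + 3164.832 = 49273.83 kJ/kg


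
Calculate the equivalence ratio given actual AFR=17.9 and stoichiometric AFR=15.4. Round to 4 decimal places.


phi = AFR_stoich / AFR_actual
phi = 15.4 / 17.9 = 0.8603


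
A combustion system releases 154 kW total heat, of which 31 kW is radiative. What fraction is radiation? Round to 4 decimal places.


f_rad = Q_rad / Q_total
f_rad = 31 / 154 = 0.2013


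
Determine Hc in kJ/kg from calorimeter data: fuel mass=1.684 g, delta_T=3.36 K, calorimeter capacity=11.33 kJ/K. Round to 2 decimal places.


Hc = C_cal * delta_T / m_fuel
Q_released = 11.33 * 3.36 = 38.0688 kJ
m_fuel = 1.684 g = 1.684/1000 kg = 0.001684 kg
Hc = 38.0688 / 0.001684 = 22606.18 kJ/kg


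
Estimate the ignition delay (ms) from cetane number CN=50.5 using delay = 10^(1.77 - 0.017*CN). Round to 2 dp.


delay = 10^(1.77 - 0.017*CN)
Exponent = 1.77 - 0.017*50.5 = 0.9115
delay = 10^0.9115 = 8.16 ms


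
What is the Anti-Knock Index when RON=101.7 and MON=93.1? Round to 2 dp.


AKI = (RON + MON) / 2
AKI = (101.7 + 93.1) / 2
AKI = 194.8 / 2 = 97.40


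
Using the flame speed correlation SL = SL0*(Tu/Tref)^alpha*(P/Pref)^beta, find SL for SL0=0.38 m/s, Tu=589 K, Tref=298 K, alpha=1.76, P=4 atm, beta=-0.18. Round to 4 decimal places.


SL = SL0 * (Tu/Tref)^alpha * (P/Pref)^beta
T ratio = 589/298 = 1.97651007
(T ratio)^alpha = 1.97651007^1.76 = 3.317281
(P/Pref)^beta = 4^(-0.18) = 0.779165
SL = 0.38 * 3.317281 * 0.779165 = 0.9822 m/s


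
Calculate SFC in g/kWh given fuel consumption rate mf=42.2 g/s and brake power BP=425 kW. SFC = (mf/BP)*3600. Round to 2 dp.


SFC = (mf / BP) * 3600
Rate = 42.2 / 425 = 0.099294 g/(s*kW)
SFC = 0.099294 * 3600 = 357.46 g/kWh


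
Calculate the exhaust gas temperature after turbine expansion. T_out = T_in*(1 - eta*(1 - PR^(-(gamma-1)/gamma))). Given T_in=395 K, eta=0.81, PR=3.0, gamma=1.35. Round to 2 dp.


T_out = T_in * (1 - eta * (1 - PR^(-(gamma-1)/gamma)))
Exponent = -(1.35-1)/1.35 = -0.25925926
PR^exp = 3.0^(-0.25925926) = 0.75214556
Factor = 1 - 0.81*(1 - 0.75214556) = 0.79923790
T_out = 395 * 0.79923790 = 315.70 K


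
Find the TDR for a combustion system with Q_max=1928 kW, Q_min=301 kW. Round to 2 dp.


TDR = Q_max / Q_min
TDR = 1928 / 301 = 6.41


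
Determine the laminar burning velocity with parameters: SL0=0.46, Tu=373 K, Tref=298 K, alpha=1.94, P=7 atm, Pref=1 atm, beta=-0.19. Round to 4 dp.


SL = SL0 * (Tu/Tref)^alpha * (P/Pref)^beta
T ratio = 373/298 = 1.25167785
(T ratio)^alpha = 1.25167785^1.94 = 1.545737
(P/Pref)^beta = 7^(-0.19) = 0.690926
SL = 0.46 * 1.545737 * 0.690926 = 0.4913 m/s


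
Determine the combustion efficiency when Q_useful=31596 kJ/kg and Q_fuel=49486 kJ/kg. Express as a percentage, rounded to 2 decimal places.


Efficiency = (Q_useful / Q_fuel) * 100
Efficiency = (31596 / 49486) * 100
Efficiency = 0.6385 * 100 = 63.85%


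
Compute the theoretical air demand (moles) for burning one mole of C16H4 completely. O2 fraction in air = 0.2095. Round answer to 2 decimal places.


Balanced combustion: C16H4 + 17 O2 -> 16 CO2 + 2 H2O
O2 needed = C + H/4 = 16 + 4/4 = 17.00 moles
Air moles = O2 / 0.2095 = 17.00 / 0.2095 = 81.15 moles air


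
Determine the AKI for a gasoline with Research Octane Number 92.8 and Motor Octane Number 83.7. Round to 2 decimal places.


AKI = (RON + MON) / 2
AKI = (92.8 + 83.7) / 2
AKI = 176.5 / 2 = 88.25


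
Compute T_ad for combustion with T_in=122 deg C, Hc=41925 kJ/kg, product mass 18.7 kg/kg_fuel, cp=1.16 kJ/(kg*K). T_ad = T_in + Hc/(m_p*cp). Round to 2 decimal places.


T_ad = T_in + Hc / (m_p * cp)
Denominator = 18.7 * 1.16 = 21.6920
Temperature rise = 41925 / 21.6920 = 1932.74 K
T_ad = 122 + 1932.74 = 2054.74 deg C


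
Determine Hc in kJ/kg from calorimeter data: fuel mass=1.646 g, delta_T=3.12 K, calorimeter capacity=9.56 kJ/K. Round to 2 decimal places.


Hc = C_cal * delta_T / m_fuel
Q_released = 9.56 * 3.12 = 29.8272 kJ
m_fuel = 1.646 g = 1.646/1000 kg = 0.001646 kg
Hc = 29.8272 / 0.001646 = 18121.02 kJ/kg


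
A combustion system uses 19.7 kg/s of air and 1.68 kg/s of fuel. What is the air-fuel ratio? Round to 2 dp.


AFR = m_air / m_fuel
AFR = 19.7 / 1.68 = 11.73


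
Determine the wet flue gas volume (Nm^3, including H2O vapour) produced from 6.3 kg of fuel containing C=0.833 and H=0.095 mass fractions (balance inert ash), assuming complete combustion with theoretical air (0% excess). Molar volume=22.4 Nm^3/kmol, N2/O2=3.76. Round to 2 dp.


Per kg fuel: CO2 = (C/12 kmol)*22.4 = (0.833/12)*22.4 = 1.55493 Nm^3
Per kg fuel: H2O = (H/2 kmol)*22.4 = (0.095/2)*22.4 = 1.06400 Nm^3
O2 needed per kg fuel = C/12 + H/4 = 0.833/12 + 0.095/4 = 0.09316667 kmol
Per kg fuel: N2 = O2*3.76*22.4 = 0.09316667*3.76*22.4 = 7.84687 Nm^3
Total per kg = 1.55493 + 1.06400 + 7.84687 = 10.46580 Nm^3
Total = 10.46580 * 6.3 = 65.93 Nm^3


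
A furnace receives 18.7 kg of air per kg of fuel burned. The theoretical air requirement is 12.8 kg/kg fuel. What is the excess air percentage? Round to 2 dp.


Excess air = actual - stoichiometric = 18.7 - 12.8 = 5.90 kg/kg fuel
Excess air % = (excess / stoich) * 100 = (5.90 / 12.8) * 100 = 46.09%


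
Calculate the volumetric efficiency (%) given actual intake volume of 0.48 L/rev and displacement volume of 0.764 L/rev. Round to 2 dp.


eta_v = (V_actual / V_disp) * 100
Ratio = 0.48 / 0.764 = 0.6283
eta_v = 0.6283 * 100 = 62.83%


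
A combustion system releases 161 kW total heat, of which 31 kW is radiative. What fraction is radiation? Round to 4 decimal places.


f_rad = Q_rad / Q_total
f_rad = 31 / 161 = 0.1925


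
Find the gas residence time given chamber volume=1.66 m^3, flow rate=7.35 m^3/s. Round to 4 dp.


tau = V / Q_flow
tau = 1.66 / 7.35 = 0.2259 s


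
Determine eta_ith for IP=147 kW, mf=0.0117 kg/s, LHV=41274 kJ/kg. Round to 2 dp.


eta_ith = (IP / (mf * LHV)) * 100
Denominator = 0.0117 * 41274 = 482.9058 kW
eta_ith = (147 / 482.9058) * 100 = 30.44%


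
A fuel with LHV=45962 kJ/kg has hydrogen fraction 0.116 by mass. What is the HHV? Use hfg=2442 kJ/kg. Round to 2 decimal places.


HHV = LHV + hfg * 9 * H
Water addition = 2442 * 9 * 0.116 = 2549.448 kJ/kg
HHV = 45962 + 2549.448 = 48511.45 kJ/kg


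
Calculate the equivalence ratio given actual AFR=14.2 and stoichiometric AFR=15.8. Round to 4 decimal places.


phi = AFR_stoich / AFR_actual
phi = 15.8 / 14.2 = 1.1127


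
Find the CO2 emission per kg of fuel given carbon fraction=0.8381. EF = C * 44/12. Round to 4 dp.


EF = C_frac * (M_CO2 / M_C)
EF = 0.8381 * (44/12)
EF = 0.8381 * 3.666667 = 3.0730 kg_CO2/kg_fuel


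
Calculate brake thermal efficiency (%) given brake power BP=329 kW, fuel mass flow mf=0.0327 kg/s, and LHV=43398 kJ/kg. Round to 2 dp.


eta_BTE = (BP / (mf * LHV)) * 100
Denominator = 0.0327 * 43398 = 1419.1146 kW
eta_BTE = (329 / 1419.1146) * 100 = 23.18%


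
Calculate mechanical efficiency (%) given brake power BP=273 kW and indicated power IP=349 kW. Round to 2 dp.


eta_mech = (BP / IP) * 100
Ratio = 273 / 349 = 0.7822
eta_mech = 0.7822 * 100 = 78.22%


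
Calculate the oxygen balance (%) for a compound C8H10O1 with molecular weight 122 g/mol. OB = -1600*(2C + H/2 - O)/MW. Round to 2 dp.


OB = -1600 * (2C + H/2 - O) / MW
Inner = 2*8 + 10/2 - 1 = 20.00
OB = -1600 * 20.00 / 122 = -262.30%


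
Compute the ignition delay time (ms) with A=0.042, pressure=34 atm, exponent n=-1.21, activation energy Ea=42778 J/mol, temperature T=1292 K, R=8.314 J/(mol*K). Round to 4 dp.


tau = A * P^n * exp(Ea/(R*T))
P^n = 34^(-1.21) = 0.01402525
Ea/(R*T) = 42778/(8.314*1292) = 3.982428
exp(Ea/(R*T)) = 53.647136
tau = 0.042 * 0.01402525 * 53.647136 = 0.0316 ms


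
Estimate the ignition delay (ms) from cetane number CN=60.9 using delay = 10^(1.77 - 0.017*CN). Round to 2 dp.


delay = 10^(1.77 - 0.017*CN)
Exponent = 1.77 - 0.017*60.9 = 0.7347
delay = 10^0.7347 = 5.43 ms


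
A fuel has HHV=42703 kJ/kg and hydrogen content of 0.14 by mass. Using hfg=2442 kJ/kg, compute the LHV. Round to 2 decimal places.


LHV = HHV - hfg * 9 * H
Water correction = 2442 * 9 * 0.14 = 3076.920 kJ/kg
LHV = 42703 - 3076.920 = 39626.08 kJ/kg


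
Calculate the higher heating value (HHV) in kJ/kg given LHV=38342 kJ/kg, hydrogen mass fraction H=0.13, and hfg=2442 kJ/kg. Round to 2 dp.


HHV = LHV + hfg * 9 * H
Water addition = 2442 * 9 * 0.13 = 2857.140 kJ/kg
HHV = 38342 + 2857.140 = 41199.14 kJ/kg


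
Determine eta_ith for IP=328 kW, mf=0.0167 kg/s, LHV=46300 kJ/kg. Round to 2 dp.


eta_ith = (IP / (mf * LHV)) * 100
Denominator = 0.0167 * 46300 = 773.2100 kW
eta_ith = (328 / 773.2100) * 100 = 42.42%


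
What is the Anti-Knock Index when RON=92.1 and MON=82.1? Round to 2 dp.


AKI = (RON + MON) / 2
AKI = (92.1 + 82.1) / 2
AKI = 174.2 / 2 = 87.10


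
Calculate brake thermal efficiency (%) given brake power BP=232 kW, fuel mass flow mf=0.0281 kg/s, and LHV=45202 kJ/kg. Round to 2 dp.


eta_BTE = (BP / (mf * LHV)) * 100
Denominator = 0.0281 * 45202 = 1270.1762 kW
eta_BTE = (232 / 1270.1762) * 100 = 18.27%


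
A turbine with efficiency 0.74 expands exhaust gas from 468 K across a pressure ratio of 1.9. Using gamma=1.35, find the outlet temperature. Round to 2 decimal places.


T_out = T_in * (1 - eta * (1 - PR^(-(gamma-1)/gamma)))
Exponent = -(1.35-1)/1.35 = -0.25925926
PR^exp = 1.9^(-0.25925926) = 0.84670193
Factor = 1 - 0.74*(1 - 0.84670193) = 0.88655943
T_out = 468 * 0.88655943 = 414.91 K


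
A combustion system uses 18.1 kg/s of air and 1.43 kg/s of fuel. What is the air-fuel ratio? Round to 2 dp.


AFR = m_air / m_fuel
AFR = 18.1 / 1.43 = 12.66


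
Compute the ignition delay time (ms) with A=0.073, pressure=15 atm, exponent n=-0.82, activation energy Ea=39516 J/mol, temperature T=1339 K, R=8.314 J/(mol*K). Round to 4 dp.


tau = A * P^n * exp(Ea/(R*T))
P^n = 15^(-0.82) = 0.10854384
Ea/(R*T) = 39516/(8.314*1339) = 3.549624
exp(Ea/(R*T)) = 34.800238
tau = 0.073 * 0.10854384 * 34.800238 = 0.2757 ms


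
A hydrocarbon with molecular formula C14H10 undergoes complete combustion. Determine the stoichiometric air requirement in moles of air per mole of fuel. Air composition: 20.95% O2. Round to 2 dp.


Balanced combustion: C14H10 + 16.5 O2 -> 14 CO2 + 5 H2O
O2 needed = C + H/4 = 14 + 10/4 = 16.50 moles
Air moles = O2 / 0.2095 = 16.50 / 0.2095 = 78.76 moles air


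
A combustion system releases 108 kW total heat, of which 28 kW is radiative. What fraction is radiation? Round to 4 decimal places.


f_rad = Q_rad / Q_total
f_rad = 28 / 108 = 0.2593


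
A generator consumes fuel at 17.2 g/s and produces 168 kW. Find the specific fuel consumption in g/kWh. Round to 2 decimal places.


SFC = (mf / BP) * 3600
Rate = 17.2 / 168 = 0.102381 g/(s*kW)
SFC = 0.102381 * 3600 = 368.57 g/kWh


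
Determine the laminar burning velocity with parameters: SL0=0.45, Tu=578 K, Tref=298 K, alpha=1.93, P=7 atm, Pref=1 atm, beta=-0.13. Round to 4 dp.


SL = SL0 * (Tu/Tref)^alpha * (P/Pref)^beta
T ratio = 578/298 = 1.93959732
(T ratio)^alpha = 1.93959732^1.93 = 3.591562
(P/Pref)^beta = 7^(-0.13) = 0.776492
SL = 0.45 * 3.591562 * 0.776492 = 1.2550 m/s


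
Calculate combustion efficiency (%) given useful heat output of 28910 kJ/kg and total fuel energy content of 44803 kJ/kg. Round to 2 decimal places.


Efficiency = (Q_useful / Q_fuel) * 100
Efficiency = (28910 / 44803) * 100
Efficiency = 0.6453 * 100 = 64.53%


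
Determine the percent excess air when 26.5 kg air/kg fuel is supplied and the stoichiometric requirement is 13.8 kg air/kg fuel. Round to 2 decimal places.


Excess air = actual - stoichiometric = 26.5 - 13.8 = 12.70 kg/kg fuel
Excess air % = (excess / stoich) * 100 = (12.70 / 13.8) * 100 = 92.03%


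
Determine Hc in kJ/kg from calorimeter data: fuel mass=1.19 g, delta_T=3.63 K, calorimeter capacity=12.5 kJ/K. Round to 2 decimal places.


Hc = C_cal * delta_T / m_fuel
Q_released = 12.5 * 3.63 = 45.3750 kJ
m_fuel = 1.19 g = 1.19/1000 kg = 0.001190 kg
Hc = 45.3750 / 0.001190 = 38130.25 kJ/kg


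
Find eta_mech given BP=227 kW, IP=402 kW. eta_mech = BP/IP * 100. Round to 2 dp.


eta_mech = (BP / IP) * 100
Ratio = 227 / 402 = 0.5647
eta_mech = 0.5647 * 100 = 56.47%


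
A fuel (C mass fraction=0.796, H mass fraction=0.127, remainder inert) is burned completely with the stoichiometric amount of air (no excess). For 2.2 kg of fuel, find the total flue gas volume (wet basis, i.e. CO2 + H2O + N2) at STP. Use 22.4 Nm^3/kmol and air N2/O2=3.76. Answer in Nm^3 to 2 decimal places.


Per kg fuel: CO2 = (C/12 kmol)*22.4 = (0.796/12)*22.4 = 1.48587 Nm^3
Per kg fuel: H2O = (H/2 kmol)*22.4 = (0.127/2)*22.4 = 1.42240 Nm^3
O2 needed per kg fuel = C/12 + H/4 = 0.796/12 + 0.127/4 = 0.09808333 kmol
Per kg fuel: N2 = O2*3.76*22.4 = 0.09808333*3.76*22.4 = 8.26097 Nm^3
Total per kg = 1.48587 + 1.42240 + 8.26097 = 11.16924 Nm^3
Total = 11.16924 * 2.2 = 24.57 Nm^3


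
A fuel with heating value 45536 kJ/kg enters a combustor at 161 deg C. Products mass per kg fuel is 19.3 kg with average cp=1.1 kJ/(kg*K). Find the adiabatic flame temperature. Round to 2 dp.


T_ad = T_in + Hc / (m_p * cp)
Denominator = 19.3 * 1.1 = 21.2300
Temperature rise = 45536 / 21.2300 = 2144.89 K
T_ad = 161 + 2144.89 = 2305.89 deg C


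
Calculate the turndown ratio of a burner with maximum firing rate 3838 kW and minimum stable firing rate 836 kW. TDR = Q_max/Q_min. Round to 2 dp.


TDR = Q_max / Q_min
TDR = 3838 / 836 = 4.59


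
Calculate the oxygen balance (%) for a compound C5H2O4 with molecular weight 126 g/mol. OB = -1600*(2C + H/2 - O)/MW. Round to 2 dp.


OB = -1600 * (2C + H/2 - O) / MW
Inner = 2*5 + 2/2 - 4 = 7.00
OB = -1600 * 7.00 / 126 = -88.89%


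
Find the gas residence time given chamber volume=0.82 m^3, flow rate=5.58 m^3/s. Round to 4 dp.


tau = V / Q_flow
tau = 0.82 / 5.58 = 0.1470 s


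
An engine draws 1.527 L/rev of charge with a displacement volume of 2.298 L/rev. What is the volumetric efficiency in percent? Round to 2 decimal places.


eta_v = (V_actual / V_disp) * 100
Ratio = 1.527 / 2.298 = 0.6645
eta_v = 0.6645 * 100 = 66.45%


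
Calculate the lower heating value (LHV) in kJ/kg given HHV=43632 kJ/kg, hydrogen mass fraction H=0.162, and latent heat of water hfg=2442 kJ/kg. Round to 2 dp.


LHV = HHV - hfg * 9 * H
Water correction = 2442 * 9 * 0.162 = 3560.436 kJ/kg
LHV = 43632 - 3560.436 = 40071.56 kJ/kg


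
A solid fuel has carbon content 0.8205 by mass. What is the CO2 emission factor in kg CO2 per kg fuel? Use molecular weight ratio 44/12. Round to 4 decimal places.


EF = C_frac * (M_CO2 / M_C)
EF = 0.8205 * (44/12)
EF = 0.8205 * 3.666667 = 3.0085 kg_CO2/kg_fuel


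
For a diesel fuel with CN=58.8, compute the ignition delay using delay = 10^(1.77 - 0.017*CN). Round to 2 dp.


delay = 10^(1.77 - 0.017*CN)
Exponent = 1.77 - 0.017*58.8 = 0.7704
delay = 10^0.7704 = 5.89 ms


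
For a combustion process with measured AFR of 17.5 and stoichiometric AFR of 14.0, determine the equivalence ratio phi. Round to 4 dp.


phi = AFR_stoich / AFR_actual
phi = 14.0 / 17.5 = 0.8000


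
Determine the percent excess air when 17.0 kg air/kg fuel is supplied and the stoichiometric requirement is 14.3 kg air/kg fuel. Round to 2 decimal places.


Excess air = actual - stoichiometric = 17.0 - 14.3 = 2.70 kg/kg fuel
Excess air % = (excess / stoich) * 100 = (2.70 / 14.3) * 100 = 18.88%


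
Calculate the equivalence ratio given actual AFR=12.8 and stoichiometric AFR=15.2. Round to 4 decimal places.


phi = AFR_stoich / AFR_actual
phi = 15.2 / 12.8 = 1.1875


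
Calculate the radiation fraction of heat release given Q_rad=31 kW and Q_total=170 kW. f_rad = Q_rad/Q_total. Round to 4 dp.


f_rad = Q_rad / Q_total
f_rad = 31 / 170 = 0.1824


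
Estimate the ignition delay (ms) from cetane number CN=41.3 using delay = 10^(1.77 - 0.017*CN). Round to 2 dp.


delay = 10^(1.77 - 0.017*CN)
Exponent = 1.77 - 0.017*41.3 = 1.0679
delay = 10^1.0679 = 11.69 ms


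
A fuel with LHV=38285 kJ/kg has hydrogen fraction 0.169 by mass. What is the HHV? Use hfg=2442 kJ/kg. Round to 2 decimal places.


HHV = LHV + hfg * 9 * H
Water addition = 2442 * 9 * 0.169 = 3714.282 kJ/kg
HHV = 38285 + 3714.282 = 41999.28 kJ/kg


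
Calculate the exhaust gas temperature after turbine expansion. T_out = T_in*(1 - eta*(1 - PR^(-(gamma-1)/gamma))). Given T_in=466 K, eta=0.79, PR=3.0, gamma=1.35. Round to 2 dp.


T_out = T_in * (1 - eta * (1 - PR^(-(gamma-1)/gamma)))
Exponent = -(1.35-1)/1.35 = -0.25925926
PR^exp = 3.0^(-0.25925926) = 0.75214556
Factor = 1 - 0.79*(1 - 0.75214556) = 0.80419499
T_out = 466 * 0.80419499 = 374.75 K


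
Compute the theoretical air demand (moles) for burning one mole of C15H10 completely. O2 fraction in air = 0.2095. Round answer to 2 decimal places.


Balanced combustion: C15H10 + 17.5 O2 -> 15 CO2 + 5 H2O
O2 needed = C + H/4 = 15 + 10/4 = 17.50 moles
Air moles = O2 / 0.2095 = 17.50 / 0.2095 = 83.53 moles air


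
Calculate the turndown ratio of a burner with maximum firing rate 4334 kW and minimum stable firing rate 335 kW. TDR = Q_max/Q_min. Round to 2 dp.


TDR = Q_max / Q_min
TDR = 4334 / 335 = 12.94


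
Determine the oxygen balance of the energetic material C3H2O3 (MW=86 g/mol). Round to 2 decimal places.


OB = -1600 * (2C + H/2 - O) / MW
Inner = 2*3 + 2/2 - 3 = 4.00
OB = -1600 * 4.00 / 86 = -74.42%


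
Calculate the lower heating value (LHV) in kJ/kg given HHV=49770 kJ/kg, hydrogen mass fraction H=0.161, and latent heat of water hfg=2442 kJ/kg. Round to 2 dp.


LHV = HHV - hfg * 9 * H
Water correction = 2442 * 9 * 0.161 = 3538.458 kJ/kg
LHV = 49770 - 3538.458 = 46231.54 kJ/kg


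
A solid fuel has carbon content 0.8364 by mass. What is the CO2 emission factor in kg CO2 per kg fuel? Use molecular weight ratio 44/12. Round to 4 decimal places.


EF = C_frac * (M_CO2 / M_C)
EF = 0.8364 * (44/12)
EF = 0.8364 * 3.666667 = 3.0668 kg_CO2/kg_fuel


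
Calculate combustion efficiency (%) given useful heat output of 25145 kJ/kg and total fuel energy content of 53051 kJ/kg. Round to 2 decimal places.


Efficiency = (Q_useful / Q_fuel) * 100
Efficiency = (25145 / 53051) * 100
Efficiency = 0.4740 * 100 = 47.40%


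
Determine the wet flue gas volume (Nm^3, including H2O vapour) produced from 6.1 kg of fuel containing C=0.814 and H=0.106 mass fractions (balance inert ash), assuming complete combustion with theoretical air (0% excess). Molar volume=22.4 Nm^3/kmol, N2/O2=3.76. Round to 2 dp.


Per kg fuel: CO2 = (C/12 kmol)*22.4 = (0.814/12)*22.4 = 1.51947 Nm^3
Per kg fuel: H2O = (H/2 kmol)*22.4 = (0.106/2)*22.4 = 1.18720 Nm^3
O2 needed per kg fuel = C/12 + H/4 = 0.814/12 + 0.106/4 = 0.09433333 kmol
Per kg fuel: N2 = O2*3.76*22.4 = 0.09433333*3.76*22.4 = 7.94513 Nm^3
Total per kg = 1.51947 + 1.18720 + 7.94513 = 10.65180 Nm^3
Total = 10.65180 * 6.1 = 64.98 Nm^3


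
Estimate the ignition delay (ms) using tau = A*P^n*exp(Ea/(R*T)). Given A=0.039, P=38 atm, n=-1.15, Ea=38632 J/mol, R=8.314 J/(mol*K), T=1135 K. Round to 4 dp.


tau = A * P^n * exp(Ea/(R*T))
P^n = 38^(-1.15) = 0.01524926
Ea/(R*T) = 38632/(8.314*1135) = 4.093938
exp(Ea/(R*T)) = 59.975639
tau = 0.039 * 0.01524926 * 59.975639 = 0.0357 ms


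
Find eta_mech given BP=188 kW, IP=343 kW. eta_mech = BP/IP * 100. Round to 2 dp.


eta_mech = (BP / IP) * 100
Ratio = 188 / 343 = 0.5481
eta_mech = 0.5481 * 100 = 54.81%


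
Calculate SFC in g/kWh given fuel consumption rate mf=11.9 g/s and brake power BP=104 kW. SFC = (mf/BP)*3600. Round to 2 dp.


SFC = (mf / BP) * 3600
Rate = 11.9 / 104 = 0.114423 g/(s*kW)
SFC = 0.114423 * 3600 = 411.92 g/kWh


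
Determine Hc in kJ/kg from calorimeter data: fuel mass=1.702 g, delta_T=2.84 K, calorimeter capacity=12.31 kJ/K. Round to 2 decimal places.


Hc = C_cal * delta_T / m_fuel
Q_released = 12.31 * 2.84 = 34.9604 kJ
m_fuel = 1.702 g = 1.702/1000 kg = 0.001702 kg
Hc = 34.9604 / 0.001702 = 20540.78 kJ/kg


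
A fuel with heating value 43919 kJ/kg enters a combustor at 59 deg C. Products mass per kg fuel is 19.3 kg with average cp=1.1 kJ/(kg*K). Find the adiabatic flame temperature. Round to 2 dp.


T_ad = T_in + Hc / (m_p * cp)
Denominator = 19.3 * 1.1 = 21.2300
Temperature rise = 43919 / 21.2300 = 2068.72 K
T_ad = 59 + 2068.72 = 2127.72 deg C


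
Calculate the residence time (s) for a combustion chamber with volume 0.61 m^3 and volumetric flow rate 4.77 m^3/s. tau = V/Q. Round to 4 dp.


tau = V / Q_flow
tau = 0.61 / 4.77 = 0.1279 s


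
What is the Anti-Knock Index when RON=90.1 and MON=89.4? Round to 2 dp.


AKI = (RON + MON) / 2
AKI = (90.1 + 89.4) / 2
AKI = 179.5 / 2 = 89.75
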